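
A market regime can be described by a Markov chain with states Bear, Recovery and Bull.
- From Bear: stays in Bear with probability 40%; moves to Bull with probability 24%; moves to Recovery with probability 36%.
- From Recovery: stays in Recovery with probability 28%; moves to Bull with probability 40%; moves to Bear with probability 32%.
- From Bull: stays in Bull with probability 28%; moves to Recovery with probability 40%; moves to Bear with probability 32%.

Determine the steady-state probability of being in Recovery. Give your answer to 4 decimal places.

Let the stationary distribution be π with π = πP and π_1 + π_2 + π_3 = 1.
π_1 = 0.4·π_1 + 0.32·π_2 + 0.32·π_3
π_2 = 0.36·π_1 + 0.28·π_2 + 0.4·π_3
Solving with the normalization constraint gives π = (0.3478, 0.3447, 0.3075).
So the stationary probability of Recovery is 0.3447.

0.3447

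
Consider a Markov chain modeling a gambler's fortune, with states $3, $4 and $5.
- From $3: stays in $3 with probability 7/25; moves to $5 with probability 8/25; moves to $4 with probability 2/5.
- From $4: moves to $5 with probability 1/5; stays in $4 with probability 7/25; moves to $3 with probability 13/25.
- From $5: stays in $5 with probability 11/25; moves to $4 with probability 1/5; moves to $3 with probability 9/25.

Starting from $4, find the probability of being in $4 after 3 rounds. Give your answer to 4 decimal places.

0.2988

Propagate the distribution vector 3 rounds from $4.
After 0 rounds: (0.0000, 1.0000, 0.0000)
After 1 round: (0.5200, 0.2800, 0.2000)
After 2 rounds: (0.3632, 0.3264, 0.3104)
After 3 rounds: (0.3832, 0.2988, 0.3181)
P(in $4 after 3 rounds) = 0.2988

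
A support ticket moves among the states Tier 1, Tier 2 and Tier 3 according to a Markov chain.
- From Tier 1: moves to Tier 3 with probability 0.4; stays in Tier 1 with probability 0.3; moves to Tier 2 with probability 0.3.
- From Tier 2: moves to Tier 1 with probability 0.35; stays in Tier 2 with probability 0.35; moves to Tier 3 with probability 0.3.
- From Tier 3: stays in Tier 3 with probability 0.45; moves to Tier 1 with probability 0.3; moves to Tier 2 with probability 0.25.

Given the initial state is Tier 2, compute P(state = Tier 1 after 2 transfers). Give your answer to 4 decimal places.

0.3175

Sum over the intermediate state after 1 transfer:
P = P(Tier 2→Tier 1)·P(Tier 1→Tier 1) + P(Tier 2→Tier 2)·P(Tier 2→Tier 1) + P(Tier 2→Tier 3)·P(Tier 3→Tier 1)
  = 0.35×0.3 + 0.35×0.35 + 0.3×0.3
  = 0.1050 + 0.1225 + 0.0900 = 0.3175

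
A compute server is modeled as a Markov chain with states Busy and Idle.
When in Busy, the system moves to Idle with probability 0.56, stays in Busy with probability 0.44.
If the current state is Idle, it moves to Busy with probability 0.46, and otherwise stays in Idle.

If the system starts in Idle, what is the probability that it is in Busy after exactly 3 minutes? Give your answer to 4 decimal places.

0.4510

Propagate the distribution vector 3 minutes from Idle.
After 0 minutes: (0.0000, 1.0000)
After 1 minute: (0.4600, 0.5400)
After 2 minutes: (0.4508, 0.5492)
After 3 minutes: (0.4510, 0.5490)
P(in Busy after 3 minutes) = 0.4510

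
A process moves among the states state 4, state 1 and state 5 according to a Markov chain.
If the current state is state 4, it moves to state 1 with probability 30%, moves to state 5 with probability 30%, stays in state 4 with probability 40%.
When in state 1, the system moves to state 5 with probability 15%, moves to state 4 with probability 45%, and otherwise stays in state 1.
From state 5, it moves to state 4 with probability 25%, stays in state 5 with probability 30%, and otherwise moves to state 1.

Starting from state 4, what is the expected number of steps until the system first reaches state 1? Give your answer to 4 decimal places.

2.8986

Let t(s) be the expected number of steps to first reach state 1 from state s, with t(state 1) = 0. Conditioning on the first step:
t(state 4) = 1 + 0.4·t(state 4) + 0.3·t(state 5)
t(state 5) = 1 + 0.25·t(state 4) + 0.3·t(state 5)
Solving: t(state 4) = 2.8986, t(state 5) = 2.4638.
Expected steps from state 4 to state 1: 2.8986.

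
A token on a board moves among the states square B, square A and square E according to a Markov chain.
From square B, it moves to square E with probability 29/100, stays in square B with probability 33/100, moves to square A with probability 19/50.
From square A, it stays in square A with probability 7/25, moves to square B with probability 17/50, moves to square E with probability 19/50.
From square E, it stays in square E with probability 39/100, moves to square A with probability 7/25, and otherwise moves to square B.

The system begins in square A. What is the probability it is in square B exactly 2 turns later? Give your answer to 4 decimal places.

0.3328

Sum over the intermediate state after 1 turn:
P = P(square A→square B)·P(square B→square B) + P(square A→square A)·P(square A→square B) + P(square A→square E)·P(square E→square B)
  = 0.34×0.33 + 0.28×0.34 + 0.38×0.33
  = 0.1122 + 0.0952 + 0.1254 = 0.3328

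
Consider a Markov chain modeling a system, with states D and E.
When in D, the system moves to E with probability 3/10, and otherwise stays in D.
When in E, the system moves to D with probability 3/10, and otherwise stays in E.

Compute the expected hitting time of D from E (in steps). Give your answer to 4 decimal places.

Let t(s) be the expected number of steps to first reach D from state s, with t(D) = 0. Conditioning on the first step:
t(E) = 1 + 0.7·t(E)
Solving: t(E) = 3.3333.
Expected steps from E to D: 3.3333.

3.3333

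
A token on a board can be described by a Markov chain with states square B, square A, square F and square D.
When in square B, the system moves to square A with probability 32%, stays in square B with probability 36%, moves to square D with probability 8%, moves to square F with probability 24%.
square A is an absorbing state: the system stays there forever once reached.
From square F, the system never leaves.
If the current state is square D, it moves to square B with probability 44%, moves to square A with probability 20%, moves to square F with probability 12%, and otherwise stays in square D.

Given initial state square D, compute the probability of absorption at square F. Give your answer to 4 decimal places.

0.4043

Let h(s) be the probability of absorption at square F starting from transient state s. Then h(square F) = 1 and h(square A) = 0. By first-step analysis:
h(square B) = 0.36·h(square B) + 0.32·0 + 0.24·1 + 0.08·h(square D)
h(square D) = 0.44·h(square B) + 0.2·0 + 0.12·1 + 0.24·h(square D)
Solving: h(square B) = 0.4255, h(square D) = 0.4043.
Starting from square D, the probability is 0.4043.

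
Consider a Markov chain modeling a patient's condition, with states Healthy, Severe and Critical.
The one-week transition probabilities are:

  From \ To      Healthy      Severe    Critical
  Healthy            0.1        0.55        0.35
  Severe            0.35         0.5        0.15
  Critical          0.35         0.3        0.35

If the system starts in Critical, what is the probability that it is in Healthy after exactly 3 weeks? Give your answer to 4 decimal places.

0.2844

Propagate the distribution vector 3 weeks from Critical.
After 0 weeks: (0.0000, 0.0000, 1.0000)
After 1 week: (0.3500, 0.3000, 0.3500)
After 2 weeks: (0.2625, 0.4475, 0.2900)
After 3 weeks: (0.2844, 0.4551, 0.2605)
P(in Healthy after 3 weeks) = 0.2844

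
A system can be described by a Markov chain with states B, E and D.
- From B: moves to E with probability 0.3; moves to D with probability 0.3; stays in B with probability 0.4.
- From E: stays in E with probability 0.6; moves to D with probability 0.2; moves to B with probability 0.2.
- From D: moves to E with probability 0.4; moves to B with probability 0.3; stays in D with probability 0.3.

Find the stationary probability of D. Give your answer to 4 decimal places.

0.2535

Let the stationary distribution be π with π = πP and π_1 + π_2 + π_3 = 1.
π_1 = 0.4·π_1 + 0.2·π_2 + 0.3·π_3
π_2 = 0.3·π_1 + 0.6·π_2 + 0.4·π_3
Solving with the normalization constraint gives π = (0.2817, 0.4648, 0.2535).
So the stationary probability of D is 0.2535.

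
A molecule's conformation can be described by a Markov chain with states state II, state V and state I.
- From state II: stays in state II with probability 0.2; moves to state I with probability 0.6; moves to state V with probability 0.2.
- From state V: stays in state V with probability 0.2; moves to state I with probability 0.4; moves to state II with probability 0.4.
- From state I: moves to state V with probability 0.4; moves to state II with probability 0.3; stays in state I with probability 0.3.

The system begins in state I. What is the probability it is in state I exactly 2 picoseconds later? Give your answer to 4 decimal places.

0.4300

Sum over the intermediate state after 1 picosecond:
P = P(state I→state II)·P(state II→state I) + P(state I→state V)·P(state V→state I) + P(state I→state I)·P(state I→state I)
  = 0.3×0.6 + 0.4×0.4 + 0.3×0.3
  = 0.1800 + 0.1600 + 0.0900 = 0.4300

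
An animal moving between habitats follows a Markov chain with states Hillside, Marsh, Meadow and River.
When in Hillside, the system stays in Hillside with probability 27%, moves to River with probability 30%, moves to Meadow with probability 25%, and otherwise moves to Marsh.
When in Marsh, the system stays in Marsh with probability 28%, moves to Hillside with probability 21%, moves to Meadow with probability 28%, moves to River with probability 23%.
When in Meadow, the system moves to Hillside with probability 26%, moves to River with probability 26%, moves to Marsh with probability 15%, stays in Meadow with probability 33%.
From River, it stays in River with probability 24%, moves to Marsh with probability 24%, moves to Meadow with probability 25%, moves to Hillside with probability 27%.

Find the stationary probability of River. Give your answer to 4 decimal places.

0.2588

Let the stationary distribution be π with π = πP and π_1 + π_2 + π_3 + π_4 = 1.
π_1 = 0.27·π_1 + 0.21·π_2 + 0.26·π_3 + 0.27·π_4
π_2 = 0.18·π_1 + 0.28·π_2 + 0.15·π_3 + 0.24·π_4
π_3 = 0.25·π_1 + 0.28·π_2 + 0.33·π_3 + 0.25·π_4
Solving with the normalization constraint gives π = (0.2547, 0.2080, 0.2785, 0.2588).
So the stationary probability of River is 0.2588.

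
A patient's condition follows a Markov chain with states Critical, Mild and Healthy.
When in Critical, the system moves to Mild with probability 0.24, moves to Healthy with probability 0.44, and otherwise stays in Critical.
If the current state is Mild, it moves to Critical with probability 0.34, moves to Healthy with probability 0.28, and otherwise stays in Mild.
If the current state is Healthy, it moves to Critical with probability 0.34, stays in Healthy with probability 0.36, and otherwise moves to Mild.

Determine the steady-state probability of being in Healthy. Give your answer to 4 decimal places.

Let the stationary distribution be π with π = πP and π_1 + π_2 + π_3 = 1.
π_1 = 0.32·π_1 + 0.34·π_2 + 0.34·π_3
π_2 = 0.24·π_1 + 0.38·π_2 + 0.3·π_3
Solving with the normalization constraint gives π = (0.3333, 0.3043, 0.3623).
So the stationary probability of Healthy is 0.3623.

0.3623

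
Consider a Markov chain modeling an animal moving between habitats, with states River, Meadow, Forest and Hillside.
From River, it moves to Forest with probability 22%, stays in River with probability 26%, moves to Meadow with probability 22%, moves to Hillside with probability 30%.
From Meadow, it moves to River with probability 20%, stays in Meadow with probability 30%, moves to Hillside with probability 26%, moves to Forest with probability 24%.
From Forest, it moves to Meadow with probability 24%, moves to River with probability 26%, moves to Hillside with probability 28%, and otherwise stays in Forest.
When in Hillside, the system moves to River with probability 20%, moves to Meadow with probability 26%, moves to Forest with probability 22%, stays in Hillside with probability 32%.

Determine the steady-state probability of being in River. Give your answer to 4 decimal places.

Let the stationary distribution be π with π = πP and π_1 + π_2 + π_3 + π_4 = 1.
π_1 = 0.26·π_1 + 0.2·π_2 + 0.26·π_3 + 0.2·π_4
π_2 = 0.22·π_1 + 0.3·π_2 + 0.24·π_3 + 0.26·π_4
π_3 = 0.22·π_1 + 0.24·π_2 + 0.22·π_3 + 0.22·π_4
Solving with the normalization constraint gives π = (0.2271, 0.2567, 0.2251, 0.2911).
So the stationary probability of River is 0.2271.

0.2271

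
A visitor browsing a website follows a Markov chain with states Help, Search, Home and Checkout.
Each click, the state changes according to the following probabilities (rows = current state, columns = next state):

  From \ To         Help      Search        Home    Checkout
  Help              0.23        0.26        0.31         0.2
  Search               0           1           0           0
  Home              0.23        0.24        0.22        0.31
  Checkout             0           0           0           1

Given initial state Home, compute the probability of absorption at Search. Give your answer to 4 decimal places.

Let h(s) be the probability of absorption at Search starting from transient state s. Then h(Search) = 1 and h(Checkout) = 0. By first-step analysis:
h(Help) = 0.23·h(Help) + 0.26·1 + 0.31·h(Home) + 0.2·0
h(Home) = 0.23·h(Help) + 0.24·1 + 0.22·h(Home) + 0.31·0
Solving: h(Help) = 0.5237, h(Home) = 0.4621.
Starting from Home, the probability is 0.4621.

0.4621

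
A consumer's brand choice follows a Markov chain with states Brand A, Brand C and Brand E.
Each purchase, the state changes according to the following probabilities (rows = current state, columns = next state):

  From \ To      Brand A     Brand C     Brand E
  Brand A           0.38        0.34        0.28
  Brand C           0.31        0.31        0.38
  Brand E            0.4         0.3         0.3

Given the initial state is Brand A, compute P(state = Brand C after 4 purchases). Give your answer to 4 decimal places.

0.3177

Propagate the distribution vector 4 purchases from Brand A.
After 0 purchases: (1.0000, 0.0000, 0.0000)
After 1 purchase: (0.3800, 0.3400, 0.2800)
After 2 purchases: (0.3618, 0.3186, 0.3196)
After 3 purchases: (0.3641, 0.3177, 0.3183)
After 4 purchases: (0.3641, 0.3177, 0.3181)
P(in Brand C after 4 purchases) = 0.3177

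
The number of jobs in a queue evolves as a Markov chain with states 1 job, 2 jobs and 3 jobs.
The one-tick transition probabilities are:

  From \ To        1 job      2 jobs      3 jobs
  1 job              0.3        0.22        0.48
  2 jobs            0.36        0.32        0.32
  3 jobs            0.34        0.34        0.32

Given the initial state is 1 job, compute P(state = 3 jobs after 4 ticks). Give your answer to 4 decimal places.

0.3732

Propagate the distribution vector 4 ticks from 1 job.
After 0 ticks: (1.0000, 0.0000, 0.0000)
After 1 tick: (0.3000, 0.2200, 0.4800)
After 2 ticks: (0.3324, 0.2996, 0.3680)
After 3 ticks: (0.3327, 0.2941, 0.3732)
After 4 ticks: (0.3326, 0.2942, 0.3732)
P(in 3 jobs after 4 ticks) = 0.3732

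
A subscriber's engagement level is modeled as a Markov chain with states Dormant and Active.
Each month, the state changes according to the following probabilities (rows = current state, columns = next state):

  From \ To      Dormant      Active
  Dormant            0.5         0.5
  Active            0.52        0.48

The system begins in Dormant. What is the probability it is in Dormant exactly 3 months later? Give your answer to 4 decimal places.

Propagate the distribution vector 3 months from Dormant.
After 0 months: (1.0000, 0.0000)
After 1 month: (0.5000, 0.5000)
After 2 months: (0.5100, 0.4900)
After 3 months: (0.5098, 0.4902)
P(in Dormant after 3 months) = 0.5098

0.5098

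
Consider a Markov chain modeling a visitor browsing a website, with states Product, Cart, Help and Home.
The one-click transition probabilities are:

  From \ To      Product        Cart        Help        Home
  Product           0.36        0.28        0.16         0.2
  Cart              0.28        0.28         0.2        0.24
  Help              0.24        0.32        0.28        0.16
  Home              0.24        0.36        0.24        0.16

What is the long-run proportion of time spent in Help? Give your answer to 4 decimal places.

0.2134

Let the stationary distribution be π with π = πP and π_1 + π_2 + π_3 + π_4 = 1.
π_1 = 0.36·π_1 + 0.28·π_2 + 0.24·π_3 + 0.24·π_4
π_2 = 0.28·π_1 + 0.28·π_2 + 0.32·π_3 + 0.36·π_4
π_3 = 0.16·π_1 + 0.2·π_2 + 0.28·π_3 + 0.24·π_4
Solving with the normalization constraint gives π = (0.2866, 0.3042, 0.2134, 0.1958).
So the stationary probability of Help is 0.2134.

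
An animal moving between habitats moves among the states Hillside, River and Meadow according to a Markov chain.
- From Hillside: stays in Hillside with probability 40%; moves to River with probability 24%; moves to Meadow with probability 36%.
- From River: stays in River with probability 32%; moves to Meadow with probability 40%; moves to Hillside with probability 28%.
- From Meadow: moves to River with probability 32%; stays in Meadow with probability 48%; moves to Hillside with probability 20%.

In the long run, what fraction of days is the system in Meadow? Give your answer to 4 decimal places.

Let the stationary distribution be π with π = πP and π_1 + π_2 + π_3 = 1.
π_1 = 0.4·π_1 + 0.28·π_2 + 0.2·π_3
π_2 = 0.24·π_1 + 0.32·π_2 + 0.32·π_3
Solving with the normalization constraint gives π = (0.2798, 0.2976, 0.4226).
So the stationary probability of Meadow is 0.4226.

0.4226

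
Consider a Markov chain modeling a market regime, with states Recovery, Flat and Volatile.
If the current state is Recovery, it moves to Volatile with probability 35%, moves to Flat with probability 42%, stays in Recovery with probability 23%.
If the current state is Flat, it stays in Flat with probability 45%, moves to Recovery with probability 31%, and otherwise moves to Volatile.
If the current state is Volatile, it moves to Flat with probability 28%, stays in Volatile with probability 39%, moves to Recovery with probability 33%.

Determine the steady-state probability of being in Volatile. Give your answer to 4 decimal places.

0.3203

Let the stationary distribution be π with π = πP and π_1 + π_2 + π_3 = 1.
π_1 = 0.23·π_1 + 0.31·π_2 + 0.33·π_3
π_2 = 0.42·π_1 + 0.45·π_2 + 0.28·π_3
Solving with the normalization constraint gives π = (0.2930, 0.3868, 0.3203).
So the stationary probability of Volatile is 0.3203.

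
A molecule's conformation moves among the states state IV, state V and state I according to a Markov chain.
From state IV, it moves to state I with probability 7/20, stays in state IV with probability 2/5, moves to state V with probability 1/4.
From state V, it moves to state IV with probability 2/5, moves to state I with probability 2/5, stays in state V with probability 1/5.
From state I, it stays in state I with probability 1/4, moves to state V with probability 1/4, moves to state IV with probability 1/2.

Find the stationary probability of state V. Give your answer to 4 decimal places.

Let the stationary distribution be π with π = πP and π_1 + π_2 + π_3 = 1.
π_1 = 0.4·π_1 + 0.4·π_2 + 0.5·π_3
π_2 = 0.25·π_1 + 0.2·π_2 + 0.25·π_3
Solving with the normalization constraint gives π = (0.4329, 0.2381, 0.3290).
So the stationary probability of state V is 0.2381.

0.2381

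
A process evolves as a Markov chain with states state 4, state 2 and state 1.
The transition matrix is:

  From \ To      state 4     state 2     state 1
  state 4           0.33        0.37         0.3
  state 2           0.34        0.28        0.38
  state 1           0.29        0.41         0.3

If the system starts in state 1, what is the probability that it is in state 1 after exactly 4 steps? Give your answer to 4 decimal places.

0.3282

Propagate the distribution vector 4 steps from state 1.
After 0 steps: (0.0000, 0.0000, 1.0000)
After 1 step: (0.2900, 0.4100, 0.3000)
After 2 steps: (0.3221, 0.3451, 0.3328)
After 3 steps: (0.3201, 0.3523, 0.3276)
After 4 steps: (0.3204, 0.3514, 0.3282)
P(in state 1 after 4 steps) = 0.3282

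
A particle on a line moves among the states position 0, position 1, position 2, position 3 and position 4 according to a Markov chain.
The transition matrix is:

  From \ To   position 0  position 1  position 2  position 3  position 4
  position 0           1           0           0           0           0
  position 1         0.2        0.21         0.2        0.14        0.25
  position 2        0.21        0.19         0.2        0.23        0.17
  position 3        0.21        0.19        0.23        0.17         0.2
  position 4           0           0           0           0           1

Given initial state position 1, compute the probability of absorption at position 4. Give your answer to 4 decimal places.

Let h(s) be the probability of absorption at position 4 starting from transient state s. Then h(position 4) = 1 and h(position 0) = 0. By first-step analysis:
h(position 1) = 0.2·0 + 0.21·h(position 1) + 0.2·h(position 2) + 0.14·h(position 3) + 0.25·1
h(position 2) = 0.21·0 + 0.19·h(position 1) + 0.2·h(position 2) + 0.23·h(position 3) + 0.17·1
h(position 3) = 0.21·0 + 0.19·h(position 1) + 0.23·h(position 2) + 0.17·h(position 3) + 0.2·1
Solving: h(position 1) = 0.5254, h(position 2) = 0.4793, h(position 3) = 0.4940.
Starting from position 1, the probability is 0.5254.

0.5254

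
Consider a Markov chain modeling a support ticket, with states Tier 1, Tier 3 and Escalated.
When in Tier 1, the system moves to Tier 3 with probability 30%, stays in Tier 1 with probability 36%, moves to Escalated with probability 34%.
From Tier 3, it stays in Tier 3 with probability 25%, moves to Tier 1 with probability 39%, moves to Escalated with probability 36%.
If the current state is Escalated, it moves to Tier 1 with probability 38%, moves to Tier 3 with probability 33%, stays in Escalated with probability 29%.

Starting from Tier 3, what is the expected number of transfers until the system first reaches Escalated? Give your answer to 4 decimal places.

2.8375

Let t(s) be the expected number of transfers to first reach Escalated from state s, with t(Escalated) = 0. Conditioning on the first transfer:
t(Tier 1) = 1 + 0.36·t(Tier 1) + 0.3·t(Tier 3)
t(Tier 3) = 1 + 0.39·t(Tier 1) + 0.25·t(Tier 3)
Solving: t(Tier 1) = 2.8926, t(Tier 3) = 2.8375.
Expected transfers from Tier 3 to Escalated: 2.8375.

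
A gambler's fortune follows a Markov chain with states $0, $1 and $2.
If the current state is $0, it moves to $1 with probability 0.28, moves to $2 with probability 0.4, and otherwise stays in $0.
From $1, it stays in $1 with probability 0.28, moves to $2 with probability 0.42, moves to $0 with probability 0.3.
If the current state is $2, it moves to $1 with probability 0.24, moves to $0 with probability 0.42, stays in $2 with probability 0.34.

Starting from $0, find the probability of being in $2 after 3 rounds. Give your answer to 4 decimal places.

0.3824

Propagate the distribution vector 3 rounds from $0.
After 0 rounds: (1.0000, 0.0000, 0.0000)
After 1 round: (0.3200, 0.2800, 0.4000)
After 2 rounds: (0.3544, 0.2640, 0.3816)
After 3 rounds: (0.3529, 0.2647, 0.3824)
P(in $2 after 3 rounds) = 0.3824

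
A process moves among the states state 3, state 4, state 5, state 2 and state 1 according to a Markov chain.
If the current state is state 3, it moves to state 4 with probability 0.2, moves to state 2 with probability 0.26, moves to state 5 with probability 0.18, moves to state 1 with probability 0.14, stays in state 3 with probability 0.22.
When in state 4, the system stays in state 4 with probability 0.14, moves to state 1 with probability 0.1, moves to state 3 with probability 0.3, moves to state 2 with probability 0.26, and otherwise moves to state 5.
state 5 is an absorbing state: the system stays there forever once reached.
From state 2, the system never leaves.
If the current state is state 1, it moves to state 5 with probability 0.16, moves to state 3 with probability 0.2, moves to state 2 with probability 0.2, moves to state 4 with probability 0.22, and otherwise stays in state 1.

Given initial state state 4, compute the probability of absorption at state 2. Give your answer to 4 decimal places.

0.5710

Let h(s) be the probability of absorption at state 2 starting from transient state s. Then h(state 2) = 1 and h(state 5) = 0. By first-step analysis:
h(state 3) = 0.22·h(state 3) + 0.2·h(state 4) + 0.18·0 + 0.26·1 + 0.14·h(state 1)
h(state 4) = 0.3·h(state 3) + 0.14·h(state 4) + 0.2·0 + 0.26·1 + 0.1·h(state 1)
h(state 1) = 0.2·h(state 3) + 0.22·h(state 4) + 0.16·0 + 0.2·1 + 0.22·h(state 1)
Solving: h(state 3) = 0.5814, h(state 4) = 0.5710, h(state 1) = 0.5666.
Starting from state 4, the probability is 0.5710.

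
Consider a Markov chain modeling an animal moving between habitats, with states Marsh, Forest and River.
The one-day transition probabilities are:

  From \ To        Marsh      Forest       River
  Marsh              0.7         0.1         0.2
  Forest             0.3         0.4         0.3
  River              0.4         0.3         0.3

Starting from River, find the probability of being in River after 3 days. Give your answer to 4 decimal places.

0.2510

Propagate the distribution vector 3 days from River.
After 0 days: (0.0000, 0.0000, 1.0000)
After 1 day: (0.4000, 0.3000, 0.3000)
After 2 days: (0.4900, 0.2500, 0.2600)
After 3 days: (0.5220, 0.2270, 0.2510)
P(in River after 3 days) = 0.2510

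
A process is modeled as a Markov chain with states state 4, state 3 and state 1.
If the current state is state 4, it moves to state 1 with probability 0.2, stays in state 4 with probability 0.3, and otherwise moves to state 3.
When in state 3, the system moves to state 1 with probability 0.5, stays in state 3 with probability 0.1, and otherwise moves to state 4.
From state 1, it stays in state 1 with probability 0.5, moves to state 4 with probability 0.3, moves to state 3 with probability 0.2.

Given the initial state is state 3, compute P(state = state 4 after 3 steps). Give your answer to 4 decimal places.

0.3310

Propagate the distribution vector 3 steps from state 3.
After 0 steps: (0.0000, 1.0000, 0.0000)
After 1 step: (0.4000, 0.1000, 0.5000)
After 2 steps: (0.3100, 0.3100, 0.3800)
After 3 steps: (0.3310, 0.2620, 0.4070)
P(in state 4 after 3 steps) = 0.3310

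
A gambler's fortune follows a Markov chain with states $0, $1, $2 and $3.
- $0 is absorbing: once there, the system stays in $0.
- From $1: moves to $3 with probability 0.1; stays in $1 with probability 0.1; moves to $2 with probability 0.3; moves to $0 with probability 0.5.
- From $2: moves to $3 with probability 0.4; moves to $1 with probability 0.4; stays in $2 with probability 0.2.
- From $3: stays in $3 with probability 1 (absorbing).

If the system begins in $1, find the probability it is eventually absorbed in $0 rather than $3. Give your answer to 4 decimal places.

0.6667

Let h(s) be the probability of absorption at $0 starting from transient state s. Then h($0) = 1 and h($3) = 0. By first-step analysis:
h($1) = 0.5·1 + 0.1·h($1) + 0.3·h($2) + 0.1·0
h($2) = 0.4·h($1) + 0.2·h($2) + 0.4·0
Solving: h($1) = 0.6667, h($2) = 0.3333.
Starting from $1, the probability is 0.6667.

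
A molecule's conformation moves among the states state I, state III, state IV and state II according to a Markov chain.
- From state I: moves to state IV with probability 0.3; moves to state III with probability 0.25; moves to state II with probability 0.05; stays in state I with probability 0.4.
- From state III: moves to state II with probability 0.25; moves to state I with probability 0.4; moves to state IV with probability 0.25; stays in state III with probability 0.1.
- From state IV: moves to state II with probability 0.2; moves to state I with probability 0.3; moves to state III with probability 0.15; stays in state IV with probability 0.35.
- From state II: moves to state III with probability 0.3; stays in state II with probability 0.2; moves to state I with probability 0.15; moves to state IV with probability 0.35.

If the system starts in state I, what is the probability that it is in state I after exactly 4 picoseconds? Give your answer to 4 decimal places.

Propagate the distribution vector 4 picoseconds from state I.
After 0 picoseconds: (1.0000, 0.0000, 0.0000, 0.0000)
After 1 picosecond: (0.4000, 0.2500, 0.3000, 0.0500)
After 2 picoseconds: (0.3575, 0.1850, 0.3050, 0.1525)
After 3 picoseconds: (0.3314, 0.1994, 0.3136, 0.1556)
After 4 picoseconds: (0.3297, 0.1965, 0.3135, 0.1603)
P(in state I after 4 picoseconds) = 0.3297

0.3297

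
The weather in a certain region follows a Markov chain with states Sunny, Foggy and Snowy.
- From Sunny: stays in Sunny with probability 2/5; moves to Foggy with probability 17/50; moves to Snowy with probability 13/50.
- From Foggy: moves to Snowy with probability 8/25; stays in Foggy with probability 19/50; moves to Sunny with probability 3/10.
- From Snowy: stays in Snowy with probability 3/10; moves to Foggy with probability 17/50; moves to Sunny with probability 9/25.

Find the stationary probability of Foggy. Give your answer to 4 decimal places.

Let the stationary distribution be π with π = πP and π_1 + π_2 + π_3 = 1.
π_1 = 0.4·π_1 + 0.3·π_2 + 0.36·π_3
π_2 = 0.34·π_1 + 0.38·π_2 + 0.34·π_3
Solving with the normalization constraint gives π = (0.3529, 0.3542, 0.2930).
So the stationary probability of Foggy is 0.3542.

0.3542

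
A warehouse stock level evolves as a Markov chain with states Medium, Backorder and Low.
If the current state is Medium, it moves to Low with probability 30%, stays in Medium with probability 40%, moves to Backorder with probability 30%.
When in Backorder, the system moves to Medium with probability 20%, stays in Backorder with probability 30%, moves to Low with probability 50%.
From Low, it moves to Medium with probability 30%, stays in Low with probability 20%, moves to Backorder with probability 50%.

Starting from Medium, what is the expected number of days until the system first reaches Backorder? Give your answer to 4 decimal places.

2.8205

Let t(s) be the expected number of days to first reach Backorder from state s, with t(Backorder) = 0. Conditioning on the first day:
t(Medium) = 1 + 0.4·t(Medium) + 0.3·t(Low)
t(Low) = 1 + 0.3·t(Medium) + 0.2·t(Low)
Solving: t(Medium) = 2.8205, t(Low) = 2.3077.
Expected days from Medium to Backorder: 2.8205.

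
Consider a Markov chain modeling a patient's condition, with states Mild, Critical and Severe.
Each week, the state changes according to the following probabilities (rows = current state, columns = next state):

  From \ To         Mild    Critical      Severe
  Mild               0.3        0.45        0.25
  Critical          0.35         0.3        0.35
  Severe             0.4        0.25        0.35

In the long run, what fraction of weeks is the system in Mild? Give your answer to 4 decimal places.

0.3483

Let the stationary distribution be π with π = πP and π_1 + π_2 + π_3 = 1.
π_1 = 0.3·π_1 + 0.35·π_2 + 0.4·π_3
π_2 = 0.45·π_1 + 0.3·π_2 + 0.25·π_3
Solving with the normalization constraint gives π = (0.3483, 0.3365, 0.3152).
So the stationary probability of Mild is 0.3483.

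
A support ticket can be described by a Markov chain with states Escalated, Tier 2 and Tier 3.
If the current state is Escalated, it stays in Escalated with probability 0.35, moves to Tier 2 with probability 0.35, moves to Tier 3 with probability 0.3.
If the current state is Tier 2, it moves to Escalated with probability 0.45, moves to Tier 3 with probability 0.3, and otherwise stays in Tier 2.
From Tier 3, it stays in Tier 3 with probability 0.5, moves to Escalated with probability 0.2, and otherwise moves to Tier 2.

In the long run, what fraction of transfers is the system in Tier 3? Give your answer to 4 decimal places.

Let the stationary distribution be π with π = πP and π_1 + π_2 + π_3 = 1.
π_1 = 0.35·π_1 + 0.45·π_2 + 0.2·π_3
π_2 = 0.35·π_1 + 0.25·π_2 + 0.3·π_3
Solving with the normalization constraint gives π = (0.3239, 0.3011, 0.3750).
So the stationary probability of Tier 3 is 0.3750.

0.3750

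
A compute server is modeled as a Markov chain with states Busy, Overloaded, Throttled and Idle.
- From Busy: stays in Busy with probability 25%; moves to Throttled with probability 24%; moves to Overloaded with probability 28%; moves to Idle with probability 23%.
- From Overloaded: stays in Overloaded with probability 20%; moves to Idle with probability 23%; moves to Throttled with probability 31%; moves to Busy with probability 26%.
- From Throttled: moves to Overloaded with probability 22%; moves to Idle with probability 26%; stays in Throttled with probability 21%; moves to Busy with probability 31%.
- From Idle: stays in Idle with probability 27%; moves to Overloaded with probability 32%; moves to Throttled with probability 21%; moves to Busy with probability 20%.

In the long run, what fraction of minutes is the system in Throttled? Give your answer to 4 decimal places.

Let the stationary distribution be π with π = πP and π_1 + π_2 + π_3 + π_4 = 1.
π_1 = 0.25·π_1 + 0.26·π_2 + 0.31·π_3 + 0.2·π_4
π_2 = 0.28·π_1 + 0.2·π_2 + 0.22·π_3 + 0.32·π_4
π_3 = 0.24·π_1 + 0.31·π_2 + 0.21·π_3 + 0.21·π_4
Solving with the normalization constraint gives π = (0.2548, 0.2549, 0.2431, 0.2472).
So the stationary probability of Throttled is 0.2431.

0.2431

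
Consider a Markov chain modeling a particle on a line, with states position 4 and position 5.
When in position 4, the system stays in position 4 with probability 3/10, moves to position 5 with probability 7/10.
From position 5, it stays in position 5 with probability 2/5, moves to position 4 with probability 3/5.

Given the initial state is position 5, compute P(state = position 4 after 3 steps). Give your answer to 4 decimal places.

Propagate the distribution vector 3 steps from position 5.
After 0 steps: (0.0000, 1.0000)
After 1 step: (0.6000, 0.4000)
After 2 steps: (0.4200, 0.5800)
After 3 steps: (0.4740, 0.5260)
P(in position 4 after 3 steps) = 0.4740

0.4740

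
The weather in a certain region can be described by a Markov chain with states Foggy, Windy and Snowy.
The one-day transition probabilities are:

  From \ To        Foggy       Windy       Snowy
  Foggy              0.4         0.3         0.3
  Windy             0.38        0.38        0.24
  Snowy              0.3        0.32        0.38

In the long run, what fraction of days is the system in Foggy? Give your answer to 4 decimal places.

Let the stationary distribution be π with π = πP and π_1 + π_2 + π_3 = 1.
π_1 = 0.4·π_1 + 0.38·π_2 + 0.3·π_3
π_2 = 0.3·π_1 + 0.38·π_2 + 0.32·π_3
Solving with the normalization constraint gives π = (0.3629, 0.3327, 0.3044).
So the stationary probability of Foggy is 0.3629.

0.3629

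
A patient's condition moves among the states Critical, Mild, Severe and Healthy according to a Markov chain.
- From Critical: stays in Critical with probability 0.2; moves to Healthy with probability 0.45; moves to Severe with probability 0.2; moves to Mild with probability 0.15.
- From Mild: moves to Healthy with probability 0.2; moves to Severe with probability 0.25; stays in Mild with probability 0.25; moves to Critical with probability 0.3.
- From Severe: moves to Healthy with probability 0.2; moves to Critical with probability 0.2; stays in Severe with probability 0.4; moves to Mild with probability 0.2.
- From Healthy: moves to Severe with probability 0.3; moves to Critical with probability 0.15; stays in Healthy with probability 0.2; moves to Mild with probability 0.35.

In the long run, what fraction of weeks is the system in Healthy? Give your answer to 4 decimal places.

Let the stationary distribution be π with π = πP and π_1 + π_2 + π_3 + π_4 = 1.
π_1 = 0.2·π_1 + 0.3·π_2 + 0.2·π_3 + 0.15·π_4
π_2 = 0.15·π_1 + 0.25·π_2 + 0.2·π_3 + 0.35·π_4
π_3 = 0.2·π_1 + 0.25·π_2 + 0.4·π_3 + 0.3·π_4
Solving with the normalization constraint gives π = (0.2113, 0.2393, 0.2966, 0.2528).
So the stationary probability of Healthy is 0.2528.

0.2528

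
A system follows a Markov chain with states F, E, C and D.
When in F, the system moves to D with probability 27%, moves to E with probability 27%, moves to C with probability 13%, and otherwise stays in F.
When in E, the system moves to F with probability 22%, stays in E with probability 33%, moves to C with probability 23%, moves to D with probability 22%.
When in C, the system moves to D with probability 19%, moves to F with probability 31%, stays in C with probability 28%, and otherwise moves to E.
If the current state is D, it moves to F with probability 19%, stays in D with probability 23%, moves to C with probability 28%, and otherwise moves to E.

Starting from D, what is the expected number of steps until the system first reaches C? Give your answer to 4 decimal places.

Let t(s) be the expected number of steps to first reach C from state s, with t(C) = 0. Conditioning on the first step:
t(F) = 1 + 0.33·t(F) + 0.27·t(E) + 0.27·t(D)
t(E) = 1 + 0.22·t(F) + 0.33·t(E) + 0.22·t(D)
t(D) = 1 + 0.19·t(F) + 0.3·t(E) + 0.23·t(D)
Solving: t(F) = 5.0937, t(E) = 4.5917, t(D) = 4.3445.
Expected steps from D to C: 4.3445.

4.3445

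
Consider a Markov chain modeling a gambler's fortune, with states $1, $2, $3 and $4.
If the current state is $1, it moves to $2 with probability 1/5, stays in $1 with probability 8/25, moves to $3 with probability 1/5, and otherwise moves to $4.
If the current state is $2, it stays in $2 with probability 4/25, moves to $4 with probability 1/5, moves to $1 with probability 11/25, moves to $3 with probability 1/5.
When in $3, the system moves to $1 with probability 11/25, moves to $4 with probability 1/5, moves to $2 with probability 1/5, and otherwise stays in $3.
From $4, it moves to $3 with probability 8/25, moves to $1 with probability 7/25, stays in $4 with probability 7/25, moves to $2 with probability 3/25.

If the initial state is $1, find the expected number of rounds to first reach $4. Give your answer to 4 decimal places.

4.0123

Let t(s) be the expected number of rounds to first reach $4 from state s, with t($4) = 0. Conditioning on the first round:
t($1) = 1 + 0.32·t($1) + 0.2·t($2) + 0.2·t($3)
t($2) = 1 + 0.44·t($1) + 0.16·t($2) + 0.2·t($3)
t($3) = 1 + 0.44·t($1) + 0.2·t($2) + 0.16·t($3)
Solving: t($1) = 4.0123, t($2) = 4.3210, t($3) = 4.3210.
Expected rounds from $1 to $4: 4.0123.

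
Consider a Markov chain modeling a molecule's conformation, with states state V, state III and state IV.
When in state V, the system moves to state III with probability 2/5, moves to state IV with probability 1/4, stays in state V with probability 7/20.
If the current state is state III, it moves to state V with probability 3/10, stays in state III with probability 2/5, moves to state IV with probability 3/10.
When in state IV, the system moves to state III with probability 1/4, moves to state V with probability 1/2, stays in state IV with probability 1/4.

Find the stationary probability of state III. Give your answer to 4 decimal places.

Let the stationary distribution be π with π = πP and π_1 + π_2 + π_3 = 1.
π_1 = 0.35·π_1 + 0.3·π_2 + 0.5·π_3
π_2 = 0.4·π_1 + 0.4·π_2 + 0.25·π_3
Solving with the normalization constraint gives π = (0.3722, 0.3598, 0.2680).
So the stationary probability of state III is 0.3598.

0.3598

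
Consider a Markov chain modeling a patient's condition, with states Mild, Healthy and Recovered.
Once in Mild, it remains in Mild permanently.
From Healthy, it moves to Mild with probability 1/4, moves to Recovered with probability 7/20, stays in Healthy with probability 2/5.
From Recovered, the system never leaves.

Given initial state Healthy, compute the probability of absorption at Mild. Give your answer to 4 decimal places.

0.4167

Let h(s) be the probability of absorption at Mild starting from transient state s. Then h(Mild) = 1 and h(Recovered) = 0. By first-step analysis:
h(Healthy) = 0.25·1 + 0.4·h(Healthy) + 0.35·0
Solving: h(Healthy) = 0.4167.
Starting from Healthy, the probability is 0.4167.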